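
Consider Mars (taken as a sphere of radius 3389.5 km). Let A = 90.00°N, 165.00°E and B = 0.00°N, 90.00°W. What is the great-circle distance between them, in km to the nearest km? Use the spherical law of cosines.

With latitudes φ₁ = 90.000°, φ₂ = 0.000° and longitude difference Δλ = 105.000°:
cos c = sin φ₁ sin φ₂ + cos φ₁ cos φ₂ cos Δλ = (1.0000)(0.0000) + (0.0000)(1.0000)(-0.2588) = 0.00000,
so c = arccos(0.00000) = 1.57080 rad.
Distance = R·c = 3389.5 × 1.5708 ≈ 5324 km.

5324 km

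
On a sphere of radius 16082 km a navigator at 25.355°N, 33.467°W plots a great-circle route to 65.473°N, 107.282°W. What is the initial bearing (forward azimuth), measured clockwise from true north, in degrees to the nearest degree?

333°

With φ₁ = 0.4425, φ₂ = 1.1427, Δλ = -1.2883 rad, the forward-azimuth formula gives
θ = atan2( sin Δλ cos φ₂ , cos φ₁ sin φ₂ − sin φ₁ cos φ₂ cos Δλ ) = atan2(-0.3987, 0.7726) = -27.29°.
Adding 360° brings this into [0°, 360°): 333°.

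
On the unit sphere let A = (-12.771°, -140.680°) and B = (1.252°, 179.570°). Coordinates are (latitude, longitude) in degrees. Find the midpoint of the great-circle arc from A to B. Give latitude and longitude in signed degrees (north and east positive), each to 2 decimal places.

Central angle δ = 0.7305 rad. Interpolating on the sphere with fraction f = 0.5:
P = [sin((1−f)δ)·A + sin(fδ)·B] / sin δ = 0.5353·A + 0.5353·B in Cartesian coordinates,
giving P = (-0.9391, -0.3268, -0.1066), i.e. latitude -6.12°, longitude -160.81°.

-6.12°, -160.81°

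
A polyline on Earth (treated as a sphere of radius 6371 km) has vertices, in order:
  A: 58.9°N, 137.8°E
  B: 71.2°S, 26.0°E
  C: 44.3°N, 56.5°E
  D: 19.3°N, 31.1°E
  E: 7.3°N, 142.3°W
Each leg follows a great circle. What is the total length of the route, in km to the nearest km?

50444 km

Leg A→B: central angle 2.6309 rad, distance 16761.4 km.
Leg B→C: central angle 2.0515 rad, distance 13070.3 km.
Leg C→D: central angle 0.5716 rad, distance 3641.9 km.
Leg D→E: central angle 2.6637 rad, distance 16970.2 km.
Total: 16761.4 + 13070.3 + 3641.9 + 16970.2 ≈ 50444 km.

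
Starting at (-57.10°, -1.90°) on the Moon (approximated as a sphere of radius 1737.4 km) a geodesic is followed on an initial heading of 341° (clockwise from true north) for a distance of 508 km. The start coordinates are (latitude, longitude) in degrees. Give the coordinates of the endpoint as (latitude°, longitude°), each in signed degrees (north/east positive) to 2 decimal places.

Angular distance δ = d/R = 508/1737.4 = 0.29239 rad; initial bearing θ = 5.9516 rad.
sin φ₂ = sin φ₁ cos δ + cos φ₁ sin δ cos θ = (-0.8396)(0.9576) + (0.5432)(0.2882)(0.9455) = -0.6559, so φ₂ = -40.99°.
Δλ = atan2(sin θ sin δ cos φ₁, cos δ − sin φ₁ sin φ₂) = atan2(-0.0510, 0.4068) = -7.142°.
λ₂ = -1.900° − 7.142° = -9.04°.

-40.99°, -9.04°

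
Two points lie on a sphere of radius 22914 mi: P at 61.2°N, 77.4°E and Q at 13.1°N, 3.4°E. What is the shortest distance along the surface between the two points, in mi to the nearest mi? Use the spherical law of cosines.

28337 mi

In radians: φ₁ = 1.0681, φ₂ = 0.2286, Δλ = -74.000° = -1.2915 rad.
cos c = sin φ₁ sin φ₂ + cos φ₁ cos φ₂ cos Δλ = (0.8763)(0.2267) + (0.4818)(0.9740)(0.2756) = 0.32795,
so c = arccos(0.32795) = 1.23666 rad.
Distance = R·c = 22914 × 1.2367 ≈ 28337 mi.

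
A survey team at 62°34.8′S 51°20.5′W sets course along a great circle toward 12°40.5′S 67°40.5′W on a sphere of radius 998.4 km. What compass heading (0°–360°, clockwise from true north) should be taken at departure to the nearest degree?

Δλ = -16.333° = -0.2851 rad.
y = sin Δλ · cos φ₂ = (-0.2812)(0.9756) = -0.2744
x = cos φ₁ sin φ₂ − sin φ₁ cos φ₂ cos Δλ = (0.4605)(-0.2194) − (-0.8877)(0.9756)(0.9596) = 0.7300
θ = atan2(y, x) = -20.60°; adding 360° gives 339°.

339°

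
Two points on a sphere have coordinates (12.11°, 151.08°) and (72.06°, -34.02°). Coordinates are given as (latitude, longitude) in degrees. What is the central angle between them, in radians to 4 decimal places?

With latitudes φ₁ = 12.110°, φ₂ = 72.060° and longitude difference Δλ = 174.900°:
cos c = sin φ₁ sin φ₂ + cos φ₁ cos φ₂ cos Δλ = (0.2098)(0.9514) + (0.9777)(0.3080)(-0.9960) = -0.10038,
so c = arccos(-0.10038) = 1.67135 rad.
So the angular separation is 1.6714 rad.

1.6714 rad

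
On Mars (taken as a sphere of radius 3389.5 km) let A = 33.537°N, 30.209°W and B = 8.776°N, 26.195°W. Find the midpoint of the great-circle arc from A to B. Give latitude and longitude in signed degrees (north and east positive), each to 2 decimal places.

Central angle δ = 0.4370 rad. Interpolating on the sphere with fraction f = 0.5:
P = [sin((1−f)δ)·A + sin(fδ)·B] / sin δ = 0.5122·A + 0.5122·B in Cartesian coordinates,
giving P = (0.8231, -0.4382, 0.3611), i.e. latitude 21.17°, longitude -28.03°.

21.17°, -28.03°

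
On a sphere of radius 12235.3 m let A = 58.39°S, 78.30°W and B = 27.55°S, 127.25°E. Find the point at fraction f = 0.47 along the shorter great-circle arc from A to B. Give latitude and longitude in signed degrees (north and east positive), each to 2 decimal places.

-72.40°, 161.29°

The central angle between A and B is δ = 1.5962 rad.
With f = 0.47, the slerp weights are sin((1−f)δ)/sin δ = 0.7489 and sin(fδ)/sin δ = 0.6820.
Weighted sum of the unit vectors: (0.7489)·(0.1063,-0.5132,-0.8516) + (0.6820)·(-0.5367,0.7057,-0.4625) = (-0.2864, 0.0970, -0.9532).
Converting back: φ = atan2(z, √(x²+y²)) = -72.40°, λ = atan2(y, x) = 161.29°.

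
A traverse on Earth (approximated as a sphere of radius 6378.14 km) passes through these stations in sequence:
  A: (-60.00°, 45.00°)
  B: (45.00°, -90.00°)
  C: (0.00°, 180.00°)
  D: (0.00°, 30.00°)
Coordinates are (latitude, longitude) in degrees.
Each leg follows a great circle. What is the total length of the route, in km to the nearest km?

43368 km

Leg A→B: central angle 2.6107 rad, distance 16651.6 km.
Leg B→C: central angle 1.5708 rad, distance 10018.8 km.
Leg C→D: central angle 2.6180 rad, distance 16697.9 km.
Total: 16651.6 + 10018.8 + 16697.9 ≈ 43368 km.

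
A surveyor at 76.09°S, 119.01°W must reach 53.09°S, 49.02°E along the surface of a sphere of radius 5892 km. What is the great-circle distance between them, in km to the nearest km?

5202 km

In radians: φ₁ = -1.3280, φ₂ = -0.9266, Δλ = 168.030° = 2.9327 rad.
cos c = sin φ₁ sin φ₂ + cos φ₁ cos φ₂ cos Δλ = (-0.9707)(-0.7996) + (0.2404)(0.6006)(-0.9783) = 0.63490,
so c = arccos(0.63490) = 0.88292 rad.
Distance = R·c = 5892 × 0.8829 ≈ 5202 km.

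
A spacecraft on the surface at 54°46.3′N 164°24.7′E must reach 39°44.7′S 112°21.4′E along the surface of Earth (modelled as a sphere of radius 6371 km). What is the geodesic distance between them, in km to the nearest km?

11614 km

With latitudes φ₁ = 54.772°, φ₂ = -39.745° and longitude difference Δλ = -52.055°:
cos c = sin φ₁ sin φ₂ + cos φ₁ cos φ₂ cos Δλ = (0.8169)(-0.6394) + (0.5768)(0.7689)(0.6149) = -0.24955,
so c = arccos(-0.24955) = 1.82301 rad.
Distance = R·c = 6371 × 1.8230 ≈ 11614 km.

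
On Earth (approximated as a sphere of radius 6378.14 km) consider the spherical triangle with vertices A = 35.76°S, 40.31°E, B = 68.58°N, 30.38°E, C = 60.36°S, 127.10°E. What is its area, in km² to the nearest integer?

62551864 km²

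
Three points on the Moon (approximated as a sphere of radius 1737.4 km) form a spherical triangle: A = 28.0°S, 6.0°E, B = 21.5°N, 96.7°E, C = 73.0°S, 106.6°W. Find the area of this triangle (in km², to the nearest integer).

Side lengths (central angles): a = 2.2147, b = 1.2135, c = 1.7539 rad; semiperimeter s = 2.5911.
By l'Huilier's theorem, tan(E/4) = √[tan(s/2) tan((s−a)/2) tan((s−b)/2) tan((s−c)/2)], giving spherical excess E = 1.8447 rad.
Area = E·R² = 1.8447 × (1737.4)² ≈ 5568464 km².

5568464 km²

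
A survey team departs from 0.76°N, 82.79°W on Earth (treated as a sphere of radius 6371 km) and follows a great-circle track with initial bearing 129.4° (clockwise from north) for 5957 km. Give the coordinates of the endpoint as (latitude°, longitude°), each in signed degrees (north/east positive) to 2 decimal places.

Angular distance δ = d/R = 5957/6371 = 0.93502 rad; initial bearing θ = 2.2585 rad.
sin φ₂ = sin φ₁ cos δ + cos φ₁ sin δ cos θ = (0.0133)(0.5938) + (0.9999)(0.8046)(-0.6347) = -0.5028, so φ₂ = -30.18°.
Δλ = atan2(sin θ sin δ cos φ₁, cos δ − sin φ₁ sin φ₂) = atan2(0.6217, 0.6005) = 45.995°.
λ₂ = -82.790° + 45.995° = -36.80°.

-30.18°, -36.80°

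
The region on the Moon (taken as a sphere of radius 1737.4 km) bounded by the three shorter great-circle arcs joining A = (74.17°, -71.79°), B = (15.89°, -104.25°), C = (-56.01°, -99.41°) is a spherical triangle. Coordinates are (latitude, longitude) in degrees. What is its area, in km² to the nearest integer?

951573 km²

Side lengths (central angles): a = 1.2569, b = 2.2950, c = 1.0647 rad; semiperimeter s = 2.3083.
By l'Huilier's theorem, tan(E/4) = √[tan(s/2) tan((s−a)/2) tan((s−b)/2) tan((s−c)/2)], giving spherical excess E = 0.3152 rad.
Area = E·R² = 0.3152 × (1737.4)² ≈ 951573 km².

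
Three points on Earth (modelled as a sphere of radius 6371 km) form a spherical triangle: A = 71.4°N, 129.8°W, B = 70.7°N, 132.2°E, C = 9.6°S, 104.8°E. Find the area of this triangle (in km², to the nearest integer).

5683380 km²

Side lengths (central angles): a = 1.4385, b = 1.9180, c = 0.4953 rad; semiperimeter s = 1.9259.
By l'Huilier's theorem, tan(E/4) = √[tan(s/2) tan((s−a)/2) tan((s−b)/2) tan((s−c)/2)], giving spherical excess E = 0.1400 rad.
Area = E·R² = 0.1400 × (6371)² ≈ 5683380 km².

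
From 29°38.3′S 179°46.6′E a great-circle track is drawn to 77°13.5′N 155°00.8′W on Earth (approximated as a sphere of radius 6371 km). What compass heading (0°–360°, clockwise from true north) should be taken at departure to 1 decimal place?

Δλ = 25.210° = 0.4400 rad.
y = sin Δλ · cos φ₂ = (0.4259)(0.2211) = 0.0942
x = cos φ₁ sin φ₂ − sin φ₁ cos φ₂ cos Δλ = (0.8692)(0.9752) − (-0.4945)(0.2211)(0.9048) = 0.9466
θ = atan2(y, x) = 5.68°, so the bearing is 5.7°.

5.7°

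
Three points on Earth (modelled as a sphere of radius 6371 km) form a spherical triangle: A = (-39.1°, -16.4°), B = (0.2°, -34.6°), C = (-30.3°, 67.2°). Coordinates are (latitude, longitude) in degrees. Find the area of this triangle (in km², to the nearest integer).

Side lengths (central angles): a = 1.7501, b = 1.1670, c = 0.7451 rad; semiperimeter s = 1.8311.
By l'Huilier's theorem, tan(E/4) = √[tan(s/2) tan((s−a)/2) tan((s−b)/2) tan((s−c)/2)], giving spherical excess E = 0.4176 rad.
Area = E·R² = 0.4176 × (6371)² ≈ 16948410 km².

16948410 km²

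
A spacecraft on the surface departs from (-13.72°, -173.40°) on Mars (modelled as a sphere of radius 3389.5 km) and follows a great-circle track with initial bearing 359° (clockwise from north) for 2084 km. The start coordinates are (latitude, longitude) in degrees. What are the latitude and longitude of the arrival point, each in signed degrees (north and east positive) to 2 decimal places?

Angular distance δ = d/R = 2084/3389.5 = 0.61484 rad; initial bearing θ = 6.2657 rad.
sin φ₂ = sin φ₁ cos δ + cos φ₁ sin δ cos θ = (-0.2372)(0.8169) + (0.9715)(0.5768)(0.9998) = 0.3665, so φ₂ = 21.50°.
Δλ = atan2(sin θ sin δ cos φ₁, cos δ − sin φ₁ sin φ₂) = atan2(-0.0098, 0.9038) = -0.620°.
λ₂ = -173.400° − 0.620° = -174.02°.

21.50°, -174.02°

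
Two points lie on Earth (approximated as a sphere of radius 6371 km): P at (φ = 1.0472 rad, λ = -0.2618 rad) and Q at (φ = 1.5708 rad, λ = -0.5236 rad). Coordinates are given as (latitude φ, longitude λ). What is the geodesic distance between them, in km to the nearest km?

3336 km

With latitudes φ₁ = 60.000°, φ₂ = 90.000° and longitude difference Δλ = -15.000°:
cos c = sin φ₁ sin φ₂ + cos φ₁ cos φ₂ cos Δλ = (0.8660)(1.0000) + (0.5000)(-0.0000)(0.9659) = 0.86602,
so c = arccos(0.86602) = 0.52360 rad.
Distance = R·c = 6371 × 0.5236 ≈ 3336 km.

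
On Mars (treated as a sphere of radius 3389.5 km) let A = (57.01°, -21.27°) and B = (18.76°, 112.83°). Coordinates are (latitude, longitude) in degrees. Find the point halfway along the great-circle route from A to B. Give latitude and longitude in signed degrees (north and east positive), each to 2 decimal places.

59.28°, 78.28°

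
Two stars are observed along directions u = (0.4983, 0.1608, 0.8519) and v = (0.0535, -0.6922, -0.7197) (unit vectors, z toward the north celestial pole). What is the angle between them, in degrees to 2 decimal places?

u·v = -0.6978; |u| = 0.9999, |v| = 1.0000.
cos θ = (u·v)/(|u||v|) = -0.6978, so θ = 134.25°.

134.25°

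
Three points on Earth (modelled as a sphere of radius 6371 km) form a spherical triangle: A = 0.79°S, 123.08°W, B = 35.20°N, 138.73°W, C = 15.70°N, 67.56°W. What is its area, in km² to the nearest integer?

15489593 km²

Side lengths (central angles): a = 1.1485, b = 0.9989, c = 0.6780 rad; semiperimeter s = 1.4127.
By l'Huilier's theorem, tan(E/4) = √[tan(s/2) tan((s−a)/2) tan((s−b)/2) tan((s−c)/2)], giving spherical excess E = 0.3816 rad.
Area = E·R² = 0.3816 × (6371)² ≈ 15489593 km².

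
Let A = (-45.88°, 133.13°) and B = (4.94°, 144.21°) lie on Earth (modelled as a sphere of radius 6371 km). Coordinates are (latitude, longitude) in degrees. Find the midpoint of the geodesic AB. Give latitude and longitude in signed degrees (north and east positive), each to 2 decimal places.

-20.56°, 139.66°

Central angle δ = 0.9035 rad. Interpolating on the sphere with fraction f = 0.5:
P = [sin((1−f)δ)·A + sin(fδ)·B] / sin δ = 0.5558·A + 0.5558·B in Cartesian coordinates,
giving P = (-0.7136, 0.6062, -0.3511), i.e. latitude -20.56°, longitude 139.66°.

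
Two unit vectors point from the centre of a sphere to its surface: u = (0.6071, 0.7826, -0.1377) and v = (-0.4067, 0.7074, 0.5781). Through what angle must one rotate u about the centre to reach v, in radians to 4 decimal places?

1.3417 rad

u·v = 0.2271; |u| = 1.0000, |v| = 1.0000.
cos θ = (u·v)/(|u||v|) = 0.2271, so θ = 1.3417 rad.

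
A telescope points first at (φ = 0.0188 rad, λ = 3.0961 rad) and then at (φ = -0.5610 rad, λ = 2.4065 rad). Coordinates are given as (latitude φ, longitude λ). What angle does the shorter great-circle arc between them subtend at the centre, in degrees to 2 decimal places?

Let φ₁ = 0.0188 rad, φ₂ = -0.5610 rad, and Δλ = -0.6896 rad.
cos c = sin φ₁ sin φ₂ + cos φ₁ cos φ₂ cos Δλ = (0.0188)(-0.5320) + (0.9998)(0.8467)(0.7715) = 0.64313,
so c = arccos(0.64313) = 0.87222 rad.
So the angular separation is 49.97°.

49.97°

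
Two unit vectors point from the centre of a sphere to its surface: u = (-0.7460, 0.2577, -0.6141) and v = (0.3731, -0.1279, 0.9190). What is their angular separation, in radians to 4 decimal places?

2.6374 rad

u·v = -0.8757; |u| = 1.0000, |v| = 1.0001.
cos θ = (u·v)/(|u||v|) = -0.8756, so θ = 2.6374 rad.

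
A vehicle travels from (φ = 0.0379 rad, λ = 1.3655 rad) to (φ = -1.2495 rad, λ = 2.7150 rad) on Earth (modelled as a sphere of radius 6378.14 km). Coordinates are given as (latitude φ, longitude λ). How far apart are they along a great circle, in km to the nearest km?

In radians: φ₁ = 0.0379, φ₂ = -1.2495, Δλ = 77.321° = 1.3495 rad.
cos c = sin φ₁ sin φ₂ + cos φ₁ cos φ₂ cos Δλ = (0.0379)(-0.9488) + (0.9993)(0.3158)(0.2195) = 0.03331,
so c = arccos(0.03331) = 1.53748 rad.
Distance = R·c = 6378.14 × 1.5375 ≈ 9806 km.

9806 km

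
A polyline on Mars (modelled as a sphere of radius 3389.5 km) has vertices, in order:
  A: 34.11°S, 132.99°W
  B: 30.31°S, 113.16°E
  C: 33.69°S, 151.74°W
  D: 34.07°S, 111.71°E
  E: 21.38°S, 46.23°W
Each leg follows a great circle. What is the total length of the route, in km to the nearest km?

Leg A→B: central angle 1.5768 rad, distance 5344.6 km.
Leg B→C: central angle 1.3530 rad, distance 4586.0 km.
Leg C→D: central angle 1.3365 rad, distance 4530.2 km.
Leg D→E: central angle 2.1067 rad, distance 7140.8 km.
Total: 5344.6 + 4586.0 + 4530.2 + 7140.8 ≈ 21602 km.

21602 km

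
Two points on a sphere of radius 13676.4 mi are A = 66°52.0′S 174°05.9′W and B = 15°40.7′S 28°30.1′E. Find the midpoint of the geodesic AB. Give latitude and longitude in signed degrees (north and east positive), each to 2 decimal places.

-62.52°, 42.62°

Central angle δ = 1.6717 rad. Interpolating on the sphere with fraction f = 0.5:
P = [sin((1−f)δ)·A + sin(fδ)·B] / sin δ = 0.7456·A + 0.7456·B in Cartesian coordinates,
giving P = (0.3395, 0.3125, -0.8872), i.e. latitude -62.52°, longitude 42.62°.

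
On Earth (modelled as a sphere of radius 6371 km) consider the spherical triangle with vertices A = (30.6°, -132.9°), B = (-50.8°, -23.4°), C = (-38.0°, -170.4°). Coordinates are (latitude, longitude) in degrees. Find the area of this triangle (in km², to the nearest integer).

67356690 km²

Side lengths (central angles): a = 1.5114, b = 1.3441, c = 2.1847 rad; semiperimeter s = 2.5201.
By l'Huilier's theorem, tan(E/4) = √[tan(s/2) tan((s−a)/2) tan((s−b)/2) tan((s−c)/2)], giving spherical excess E = 1.6595 rad.
Area = E·R² = 1.6595 × (6371)² ≈ 67356690 km².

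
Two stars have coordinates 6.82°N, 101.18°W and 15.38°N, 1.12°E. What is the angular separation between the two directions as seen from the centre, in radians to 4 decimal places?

With latitudes φ₁ = 6.820°, φ₂ = 15.380° and longitude difference Δλ = 102.300°:
Haversine: a = sin²(Δφ/2) + cos φ₁ cos φ₂ sin²(Δλ/2) = 0.0056 + (0.9929)(0.9642)(0.6065) = 0.58623.
Central angle c = 2·arcsin(√a) = 1.74412 rad.
So the angular separation is 1.7441 rad.

1.7441 rad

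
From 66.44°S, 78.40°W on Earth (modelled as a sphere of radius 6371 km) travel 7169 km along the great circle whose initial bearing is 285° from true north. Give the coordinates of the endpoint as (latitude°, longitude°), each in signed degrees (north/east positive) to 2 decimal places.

Angular distance δ = d/R = 7169/6371 = 1.12526 rad; initial bearing θ = 4.9742 rad.
sin φ₂ = sin φ₁ cos δ + cos φ₁ sin δ cos θ = (-0.9166)(0.4309) + (0.3997)(0.9024)(0.2588) = -0.3017, so φ₂ = -17.56°.
Δλ = atan2(sin θ sin δ cos φ₁, cos δ − sin φ₁ sin φ₂) = atan2(-0.3484, 0.1544) = -66.095°.
λ₂ = -78.400° − 66.095° = -144.50°.

-17.56°, -144.50°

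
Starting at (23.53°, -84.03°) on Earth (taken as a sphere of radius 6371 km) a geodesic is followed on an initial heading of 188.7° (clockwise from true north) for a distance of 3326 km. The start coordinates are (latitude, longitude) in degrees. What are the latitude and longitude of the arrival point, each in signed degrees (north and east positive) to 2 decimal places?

-6.08°, -88.38°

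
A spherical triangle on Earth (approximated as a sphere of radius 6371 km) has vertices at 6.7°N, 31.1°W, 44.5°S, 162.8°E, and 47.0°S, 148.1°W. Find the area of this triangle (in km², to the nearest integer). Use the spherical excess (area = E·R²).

Side lengths (central angles): a = 0.5897, b = 1.9745, c = 2.4487 rad; semiperimeter s = 2.5065.
By l'Huilier's theorem, tan(E/4) = √[tan(s/2) tan((s−a)/2) tan((s−b)/2) tan((s−c)/2)], giving spherical excess E = 0.7302 rad.
Area = E·R² = 0.7302 × (6371)² ≈ 29637974 km².

29637974 km²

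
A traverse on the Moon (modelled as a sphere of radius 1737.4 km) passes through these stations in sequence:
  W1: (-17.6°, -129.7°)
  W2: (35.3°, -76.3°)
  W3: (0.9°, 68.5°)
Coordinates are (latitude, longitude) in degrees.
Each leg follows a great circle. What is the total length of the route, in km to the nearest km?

Leg W1→W2: central angle 1.2775 rad, distance 2219.6 km.
Leg W2→W3: central angle 2.2886 rad, distance 3976.2 km.
Total: 2219.6 + 3976.2 ≈ 6196 km.

6196 km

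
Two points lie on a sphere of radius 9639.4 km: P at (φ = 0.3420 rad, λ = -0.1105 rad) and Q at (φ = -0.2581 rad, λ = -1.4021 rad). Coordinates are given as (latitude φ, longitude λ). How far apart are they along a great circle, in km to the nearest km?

13540 km

In radians: φ₁ = 0.3420, φ₂ = -0.2581, Δλ = -74.003° = -1.2916 rad.
cos c = sin φ₁ sin φ₂ + cos φ₁ cos φ₂ cos Δλ = (0.3354)(-0.2552) + (0.9421)(0.9669)(0.2756) = 0.16542,
so c = arccos(0.16542) = 1.40461 rad.
Distance = R·c = 9639.4 × 1.4046 ≈ 13540 km.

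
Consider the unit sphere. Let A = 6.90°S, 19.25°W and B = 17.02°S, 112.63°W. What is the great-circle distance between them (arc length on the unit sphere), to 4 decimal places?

1.5916

With latitudes φ₁ = -6.900°, φ₂ = -17.020° and longitude difference Δλ = -93.380°:
Haversine: a = sin²(Δφ/2) + cos φ₁ cos φ₂ sin²(Δλ/2) = 0.0078 + (0.9928)(0.9562)(0.5295) = 0.51040.
Central angle c = 2·arcsin(√a) = 1.59160 rad.
On the unit sphere the arc length equals the central angle: 1.5916.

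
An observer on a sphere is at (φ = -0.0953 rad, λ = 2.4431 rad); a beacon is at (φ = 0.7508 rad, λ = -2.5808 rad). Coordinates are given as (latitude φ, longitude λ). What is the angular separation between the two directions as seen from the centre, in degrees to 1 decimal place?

With latitudes φ₁ = -5.460°, φ₂ = 43.018° and longitude difference Δλ = 72.152°:
Haversine: a = sin²(Δφ/2) + cos φ₁ cos φ₂ sin²(Δλ/2) = 0.1685 + (0.9955)(0.7311)(0.3468) = 0.42092.
Central angle c = 2·arcsin(√a) = 1.41197 rad.
So the angular separation is 80.9°.

80.9°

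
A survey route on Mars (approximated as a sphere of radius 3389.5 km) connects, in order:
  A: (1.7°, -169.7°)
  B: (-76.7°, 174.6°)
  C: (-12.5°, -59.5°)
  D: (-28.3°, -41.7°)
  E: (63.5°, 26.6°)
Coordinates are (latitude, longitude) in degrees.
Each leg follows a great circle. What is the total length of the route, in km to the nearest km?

17362 km

Leg A→B: central angle 1.3771 rad, distance 4667.6 km.
Leg B→C: central angle 1.4918 rad, distance 5056.4 km.
Leg C→D: central angle 0.4000 rad, distance 1355.7 km.
Leg D→E: central angle 1.8536 rad, distance 6282.7 km.
Total: 4667.6 + 5056.4 + 1355.7 + 6282.7 ≈ 17362 km.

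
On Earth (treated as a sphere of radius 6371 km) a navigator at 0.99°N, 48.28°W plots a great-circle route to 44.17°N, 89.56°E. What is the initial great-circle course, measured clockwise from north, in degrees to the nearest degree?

34°

With φ₁ = 0.0173, φ₂ = 0.7709, Δλ = 2.4058 rad, the forward-azimuth formula gives
θ = atan2( sin Δλ cos φ₂ , cos φ₁ sin φ₂ − sin φ₁ cos φ₂ cos Δλ ) = atan2(0.4814, 0.7059) = 34.30°.
So the initial bearing is 34°.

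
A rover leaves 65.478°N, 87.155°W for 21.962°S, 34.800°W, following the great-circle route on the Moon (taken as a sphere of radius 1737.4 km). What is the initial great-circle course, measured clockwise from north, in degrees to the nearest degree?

132°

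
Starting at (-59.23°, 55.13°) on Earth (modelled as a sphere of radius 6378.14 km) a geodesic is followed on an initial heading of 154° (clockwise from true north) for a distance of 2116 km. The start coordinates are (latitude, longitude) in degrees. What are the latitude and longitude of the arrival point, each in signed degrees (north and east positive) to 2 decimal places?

Angular distance δ = d/R = 2116/6378.14 = 0.33176 rad; initial bearing θ = 2.6878 rad.
sin φ₂ = sin φ₁ cos δ + cos φ₁ sin δ cos θ = (-0.8592)(0.9455) + (0.5116)(0.3257)(-0.8988) = -0.9621, so φ₂ = -74.18°.
Δλ = atan2(sin θ sin δ cos φ₁, cos δ − sin φ₁ sin φ₂) = atan2(0.0730, 0.1188) = 31.591°.
λ₂ = 55.130° + 31.591° = 86.72°.

-74.18°, 86.72°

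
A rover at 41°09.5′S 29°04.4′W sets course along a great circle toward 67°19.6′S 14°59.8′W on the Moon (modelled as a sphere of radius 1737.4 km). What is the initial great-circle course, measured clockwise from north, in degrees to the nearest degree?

Δλ = 14.077° = 0.2457 rad.
y = sin Δλ · cos φ₂ = (0.2432)(0.3855) = 0.0938
x = cos φ₁ sin φ₂ − sin φ₁ cos φ₂ cos Δλ = (0.7529)(-0.9227) − (-0.6581)(0.3855)(0.9700) = -0.4486
θ = atan2(y, x) = 168.20°, so the bearing is 168°.

168°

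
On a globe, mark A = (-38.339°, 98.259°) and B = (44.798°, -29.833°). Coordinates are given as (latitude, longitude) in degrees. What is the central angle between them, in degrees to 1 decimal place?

With latitudes φ₁ = -38.339°, φ₂ = 44.798° and longitude difference Δλ = -128.092°:
Haversine: a = sin²(Δφ/2) + cos φ₁ cos φ₂ sin²(Δλ/2) = 0.4403 + (0.7844)(0.7096)(0.8085) = 0.89022.
Central angle c = 2·arcsin(√a) = 2.46617 rad.
So the angular separation is 141.3°.

141.3°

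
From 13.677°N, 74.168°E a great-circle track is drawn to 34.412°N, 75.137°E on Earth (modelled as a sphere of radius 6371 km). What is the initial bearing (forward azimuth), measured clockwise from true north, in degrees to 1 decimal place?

Δλ = 0.969° = 0.0169 rad.
y = sin Δλ · cos φ₂ = (0.0169)(0.8250) = 0.0140
x = cos φ₁ sin φ₂ − sin φ₁ cos φ₂ cos Δλ = (0.9716)(0.5651) − (0.2364)(0.8250)(0.9999) = 0.3541
θ = atan2(y, x) = 2.26°, so the bearing is 2.3°.

2.3°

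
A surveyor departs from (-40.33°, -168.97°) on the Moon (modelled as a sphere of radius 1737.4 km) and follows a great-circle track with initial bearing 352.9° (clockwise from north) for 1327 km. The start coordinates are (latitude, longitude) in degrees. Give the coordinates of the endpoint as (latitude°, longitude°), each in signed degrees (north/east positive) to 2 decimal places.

3.20°, -173.88°

Angular distance δ = d/R = 1327/1737.4 = 0.76378 rad; initial bearing θ = 6.1593 rad.
sin φ₂ = sin φ₁ cos δ + cos φ₁ sin δ cos θ = (-0.6472)(0.7222) + (0.7623)(0.6917)(0.9923) = 0.0558, so φ₂ = 3.20°.
Δλ = atan2(sin θ sin δ cos φ₁, cos δ − sin φ₁ sin φ₂) = atan2(-0.0652, 0.7583) = -4.912°.
λ₂ = -168.970° − 4.912° = -173.88°.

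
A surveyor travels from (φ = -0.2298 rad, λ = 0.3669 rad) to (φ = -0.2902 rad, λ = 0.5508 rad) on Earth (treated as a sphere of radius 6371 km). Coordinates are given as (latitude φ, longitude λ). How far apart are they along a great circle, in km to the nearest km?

1196 km

Let φ₁ = -0.2298 rad, φ₂ = -0.2902 rad, and Δλ = 0.1839 rad.
cos c = sin φ₁ sin φ₂ + cos φ₁ cos φ₂ cos Δλ = (-0.2278)(-0.2861) + (0.9737)(0.9582)(0.9831) = 0.98244,
so c = arccos(0.98244) = 0.18766 rad.
Distance = R·c = 6371 × 0.1877 ≈ 1196 km.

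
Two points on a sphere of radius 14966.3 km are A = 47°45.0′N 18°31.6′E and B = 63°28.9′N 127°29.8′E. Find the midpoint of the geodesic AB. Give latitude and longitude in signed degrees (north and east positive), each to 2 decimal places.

67.55°, 57.22°

Central angle δ = 0.9707 rad. Interpolating on the sphere with fraction f = 0.5:
P = [sin((1−f)δ)·A + sin(fδ)·B] / sin δ = 0.5653·A + 0.5653·B in Cartesian coordinates,
giving P = (0.2067, 0.3210, 0.9242), i.e. latitude 67.55°, longitude 57.22°.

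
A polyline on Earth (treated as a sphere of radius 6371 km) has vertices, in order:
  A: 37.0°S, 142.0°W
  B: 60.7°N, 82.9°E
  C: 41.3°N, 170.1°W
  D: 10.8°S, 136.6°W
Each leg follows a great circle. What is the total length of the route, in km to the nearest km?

Leg A→B: central angle 2.5009 rad, distance 15933.1 km.
Leg B→C: central angle 1.0837 rad, distance 6904.2 km.
Leg C→D: central angle 1.0568 rad, distance 6732.6 km.
Total: 15933.1 + 6904.2 + 6732.6 ≈ 29570 km.

29570 km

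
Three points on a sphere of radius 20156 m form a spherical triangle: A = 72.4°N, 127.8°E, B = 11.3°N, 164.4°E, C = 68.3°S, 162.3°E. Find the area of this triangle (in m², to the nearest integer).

186218664 m²

Side lengths (central angles): a = 1.3895, b = 2.4873, c = 1.1320 rad; semiperimeter s = 2.5045.
By l'Huilier's theorem, tan(E/4) = √[tan(s/2) tan((s−a)/2) tan((s−b)/2) tan((s−c)/2)], giving spherical excess E = 0.4584 rad.
Area = E·R² = 0.4584 × (20156)² ≈ 186218664 m².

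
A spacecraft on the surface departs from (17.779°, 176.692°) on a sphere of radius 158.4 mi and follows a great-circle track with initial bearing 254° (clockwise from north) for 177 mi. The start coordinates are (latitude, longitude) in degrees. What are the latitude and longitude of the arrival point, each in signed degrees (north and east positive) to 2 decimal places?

-5.87°, 116.38°

Angular distance δ = d/R = 177/158.4 = 1.11742 rad; initial bearing θ = 4.4331 rad.
sin φ₂ = sin φ₁ cos δ + cos φ₁ sin δ cos θ = (0.3053)(0.4380) + (0.9522)(0.8990)(-0.2756) = -0.1022, so φ₂ = -5.87°.
Δλ = atan2(sin θ sin δ cos φ₁, cos δ − sin φ₁ sin φ₂) = atan2(-0.8229, 0.4692) = -60.308°.
λ₂ = 176.692° − 60.308° = 116.38°.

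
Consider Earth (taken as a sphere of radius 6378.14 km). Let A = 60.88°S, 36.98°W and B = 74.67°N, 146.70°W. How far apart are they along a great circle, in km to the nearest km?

16961 km

With latitudes φ₁ = -60.880°, φ₂ = 74.670° and longitude difference Δλ = -109.720°:
Haversine: a = sin²(Δφ/2) + cos φ₁ cos φ₂ sin²(Δλ/2) = 0.8569 + (0.4866)(0.2644)(0.6687) = 0.94297.
Central angle c = 2·arcsin(√a) = 2.65929 rad.
Distance = R·c = 6378.14 × 2.6593 ≈ 16961 km.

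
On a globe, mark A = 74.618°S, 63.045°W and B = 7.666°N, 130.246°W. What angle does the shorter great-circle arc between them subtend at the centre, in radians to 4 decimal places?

With latitudes φ₁ = -74.618°, φ₂ = 7.666° and longitude difference Δλ = -67.201°:
Haversine: a = sin²(Δφ/2) + cos φ₁ cos φ₂ sin²(Δλ/2) = 0.4329 + (0.2653)(0.9911)(0.3063) = 0.51338.
Central angle c = 2·arcsin(√a) = 1.59755 rad.
So the angular separation is 1.5976 rad.

1.5976 rad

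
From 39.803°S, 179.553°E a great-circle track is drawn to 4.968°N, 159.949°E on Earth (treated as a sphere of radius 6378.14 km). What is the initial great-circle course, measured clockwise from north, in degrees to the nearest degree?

333°

Δλ = -19.604° = -0.3422 rad.
y = sin Δλ · cos φ₂ = (-0.3355)(0.9962) = -0.3343
x = cos φ₁ sin φ₂ − sin φ₁ cos φ₂ cos Δλ = (0.7683)(0.0866) − (-0.6401)(0.9962)(0.9420) = 0.6673
θ = atan2(y, x) = -26.61°; adding 360° gives 333°.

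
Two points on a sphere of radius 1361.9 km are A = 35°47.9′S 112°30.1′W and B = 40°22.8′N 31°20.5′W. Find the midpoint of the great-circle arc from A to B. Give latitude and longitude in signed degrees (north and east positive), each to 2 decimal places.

3.01°, -73.46°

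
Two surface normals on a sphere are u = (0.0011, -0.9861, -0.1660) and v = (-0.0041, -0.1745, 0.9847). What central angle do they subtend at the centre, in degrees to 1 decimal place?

89.5°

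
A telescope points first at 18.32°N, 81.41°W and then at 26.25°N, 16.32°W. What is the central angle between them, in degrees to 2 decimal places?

Let φ₁ = 0.3197 rad, φ₂ = 0.4581 rad, and Δλ = 1.1360 rad.
Haversine: a = sin²(Δφ/2) + cos φ₁ cos φ₂ sin²(Δλ/2) = 0.0048 + (0.9493)(0.8969)(0.2894) = 0.25118.
Central angle c = 2·arcsin(√a) = 1.04993 rad.
So the angular separation is 60.16°.

60.16°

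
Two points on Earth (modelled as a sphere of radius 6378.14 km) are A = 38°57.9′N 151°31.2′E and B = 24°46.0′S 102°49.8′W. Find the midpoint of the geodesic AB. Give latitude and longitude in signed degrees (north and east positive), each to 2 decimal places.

Central angle δ = 2.0419 rad. Interpolating on the sphere with fraction f = 0.5:
P = [sin((1−f)δ)·A + sin(fδ)·B] / sin δ = 0.9569·A + 0.9569·B in Cartesian coordinates,
giving P = (-0.8469, -0.4924, 0.2009), i.e. latitude 11.59°, longitude -149.83°.

11.59°, -149.83°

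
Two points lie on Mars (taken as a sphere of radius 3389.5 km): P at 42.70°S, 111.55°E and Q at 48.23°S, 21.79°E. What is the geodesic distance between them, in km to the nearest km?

Let φ₁ = -0.7453 rad, φ₂ = -0.8418 rad, and Δλ = -1.5666 rad.
Haversine: a = sin²(Δφ/2) + cos φ₁ cos φ₂ sin²(Δλ/2) = 0.0023 + (0.7349)(0.6661)(0.4979) = 0.24608.
Central angle c = 2·arcsin(√a) = 1.03812 rad.
Distance = R·c = 3389.5 × 1.0381 ≈ 3519 km.

3519 km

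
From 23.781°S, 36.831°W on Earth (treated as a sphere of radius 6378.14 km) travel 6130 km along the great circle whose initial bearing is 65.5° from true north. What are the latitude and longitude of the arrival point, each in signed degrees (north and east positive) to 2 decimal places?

Angular distance δ = d/R = 6130/6378.14 = 0.96110 rad; initial bearing θ = 1.1432 rad.
sin φ₂ = sin φ₁ cos δ + cos φ₁ sin δ cos θ = (-0.4032)(0.5726) + (0.9151)(0.8198)(0.4147) = 0.0802, so φ₂ = 4.60°.
Δλ = atan2(sin θ sin δ cos φ₁, cos δ − sin φ₁ sin φ₂) = atan2(0.6827, 0.6050) = 48.453°.
λ₂ = -36.831° + 48.453° = 11.62°.

4.60°, 11.62°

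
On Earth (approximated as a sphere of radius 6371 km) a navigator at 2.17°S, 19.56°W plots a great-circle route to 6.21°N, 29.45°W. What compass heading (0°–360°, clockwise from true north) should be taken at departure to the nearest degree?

Δλ = -9.890° = -0.1726 rad.
y = sin Δλ · cos φ₂ = (-0.1718)(0.9941) = -0.1707
x = cos φ₁ sin φ₂ − sin φ₁ cos φ₂ cos Δλ = (0.9993)(0.1082) − (-0.0379)(0.9941)(0.9851) = 0.1452
θ = atan2(y, x) = -49.63°; adding 360° gives 310°.

310°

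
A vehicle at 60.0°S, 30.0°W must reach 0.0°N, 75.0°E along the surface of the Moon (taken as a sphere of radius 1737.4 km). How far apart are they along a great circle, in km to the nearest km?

In radians: φ₁ = -1.0472, φ₂ = 0.0000, Δλ = 105.000° = 1.8326 rad.
Haversine: a = sin²(Δφ/2) + cos φ₁ cos φ₂ sin²(Δλ/2) = 0.2500 + (0.5000)(1.0000)(0.6294) = 0.56470.
Central angle c = 2·arcsin(√a) = 1.70057 rad.
Distance = R·c = 1737.4 × 1.7006 ≈ 2955 km.

2955 km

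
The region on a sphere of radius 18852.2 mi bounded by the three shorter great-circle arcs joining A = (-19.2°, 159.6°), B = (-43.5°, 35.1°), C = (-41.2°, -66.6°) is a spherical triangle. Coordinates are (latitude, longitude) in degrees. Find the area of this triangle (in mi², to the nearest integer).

556196659 mi²

Side lengths (central angles): a = 1.2210, b = 1.8496, c = 1.7331 rad; semiperimeter s = 2.4018.
By l'Huilier's theorem, tan(E/4) = √[tan(s/2) tan((s−a)/2) tan((s−b)/2) tan((s−c)/2)], giving spherical excess E = 1.5650 rad.
Area = E·R² = 1.5650 × (18852.2)² ≈ 556196659 mi².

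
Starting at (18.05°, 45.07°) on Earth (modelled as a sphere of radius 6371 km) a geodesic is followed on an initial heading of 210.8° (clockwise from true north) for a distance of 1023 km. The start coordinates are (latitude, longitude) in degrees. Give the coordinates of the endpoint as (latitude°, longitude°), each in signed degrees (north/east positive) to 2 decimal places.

Angular distance δ = d/R = 1023/6371 = 0.16057 rad; initial bearing θ = 3.6792 rad.
sin φ₂ = sin φ₁ cos δ + cos φ₁ sin δ cos θ = (0.3098)(0.9871) + (0.9508)(0.1599)(-0.8590) = 0.1753, so φ₂ = 10.10°.
Δλ = atan2(sin θ sin δ cos φ₁, cos δ − sin φ₁ sin φ₂) = atan2(-0.0778, 0.9328) = -4.770°.
λ₂ = 45.070° − 4.770° = 40.30°.

10.10°, 40.30°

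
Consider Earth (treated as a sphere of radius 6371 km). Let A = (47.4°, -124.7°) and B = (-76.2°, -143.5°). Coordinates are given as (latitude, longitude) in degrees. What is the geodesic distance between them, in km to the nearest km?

Let φ₁ = 0.8273 rad, φ₂ = -1.3299 rad, and Δλ = -0.3281 rad.
cos c = sin φ₁ sin φ₂ + cos φ₁ cos φ₂ cos Δλ = (0.7361)(-0.9711) + (0.6769)(0.2385)(0.9466) = -0.56201,
so c = arccos(-0.56201) = 2.16760 rad.
Distance = R·c = 6371 × 2.1676 ≈ 13810 km.

13810 km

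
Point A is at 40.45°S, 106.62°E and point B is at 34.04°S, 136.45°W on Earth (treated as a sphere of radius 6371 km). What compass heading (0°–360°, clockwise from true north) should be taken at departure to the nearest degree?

132°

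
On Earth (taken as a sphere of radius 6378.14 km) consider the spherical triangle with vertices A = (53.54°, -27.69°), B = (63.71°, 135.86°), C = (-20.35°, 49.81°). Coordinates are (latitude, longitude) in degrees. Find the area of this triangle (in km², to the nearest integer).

Side lengths (central angles): a = 1.8579, b = 1.7306, c = 1.0830 rad; semiperimeter s = 2.3358.
By l'Huilier's theorem, tan(E/4) = √[tan(s/2) tan((s−a)/2) tan((s−b)/2) tan((s−c)/2)], giving spherical excess E = 1.3797 rad.
Area = E·R² = 1.3797 × (6378.14)² ≈ 56125664 km².

56125664 km²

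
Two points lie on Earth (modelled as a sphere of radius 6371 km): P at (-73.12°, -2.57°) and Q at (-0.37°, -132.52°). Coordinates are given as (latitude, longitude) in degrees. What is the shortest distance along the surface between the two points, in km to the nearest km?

Let φ₁ = -1.2762 rad, φ₂ = -0.0065 rad, and Δλ = -2.2681 rad.
cos c = sin φ₁ sin φ₂ + cos φ₁ cos φ₂ cos Δλ = (-0.9569)(-0.0065) + (0.2904)(1.0000)(-0.6421) = -0.18027,
so c = arccos(-0.18027) = 1.75205 rad.
Distance = R·c = 6371 × 1.7521 ≈ 11162 km.

11162 km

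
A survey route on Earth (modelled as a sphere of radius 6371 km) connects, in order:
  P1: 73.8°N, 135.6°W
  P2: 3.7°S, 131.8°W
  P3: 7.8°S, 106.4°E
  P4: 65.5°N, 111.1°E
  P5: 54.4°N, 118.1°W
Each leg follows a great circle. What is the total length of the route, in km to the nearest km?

Leg P1→P2: central angle 1.3533 rad, distance 8621.6 km.
Leg P2→P3: central angle 2.1086 rad, distance 13433.8 km.
Leg P3→P4: central angle 1.2808 rad, distance 8159.8 km.
Leg P4→P5: central angle 0.9494 rad, distance 6048.8 km.
Total: 8621.6 + 13433.8 + 8159.8 + 6048.8 ≈ 36264 km.

36264 km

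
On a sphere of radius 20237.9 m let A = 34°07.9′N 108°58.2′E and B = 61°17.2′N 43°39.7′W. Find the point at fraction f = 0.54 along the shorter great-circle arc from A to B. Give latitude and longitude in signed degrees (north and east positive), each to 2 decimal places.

The central angle between A and B is δ = 1.4314 rad.
With f = 0.54, the slerp weights are sin((1−f)δ)/sin δ = 0.6179 and sin(fδ)/sin δ = 0.7051.
Weighted sum of the unit vectors: (0.6179)·(-0.2691,0.7828,0.5611) + (0.7051)·(0.3476,-0.3317,0.8770) = (0.0788, 0.2498, 0.9651).
Converting back: φ = atan2(z, √(x²+y²)) = 74.81°, λ = atan2(y, x) = 72.49°.

74.81°, 72.49°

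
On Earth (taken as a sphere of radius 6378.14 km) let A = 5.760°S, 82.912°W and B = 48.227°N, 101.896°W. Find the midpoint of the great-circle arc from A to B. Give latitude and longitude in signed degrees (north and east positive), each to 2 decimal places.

21.49°, -90.51°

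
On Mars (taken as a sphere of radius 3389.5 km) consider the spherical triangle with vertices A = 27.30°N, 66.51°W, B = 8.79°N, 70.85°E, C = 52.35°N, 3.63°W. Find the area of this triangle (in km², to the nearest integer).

2267233 km²

Side lengths (central angles): a = 1.2844, b = 0.9140, c = 2.1845 rad; semiperimeter s = 2.1915.
By l'Huilier's theorem, tan(E/4) = √[tan(s/2) tan((s−a)/2) tan((s−b)/2) tan((s−c)/2)], giving spherical excess E = 0.1973 rad.
Area = E·R² = 0.1973 × (3389.5)² ≈ 2267233 km².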